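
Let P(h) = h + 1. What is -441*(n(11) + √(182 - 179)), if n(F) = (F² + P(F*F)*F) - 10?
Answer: -640773 - 441*√3 ≈ -6.4154e+5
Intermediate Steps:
P(h) = 1 + h
n(F) = -10 + F² + F*(1 + F²) (n(F) = (F² + (1 + F*F)*F) - 10 = (F² + (1 + F²)*F) - 10 = (F² + F*(1 + F²)) - 10 = -10 + F² + F*(1 + F²))
-441*(n(11) + √(182 - 179)) = -441*((-10 + 11 + 11² + 11³) + √(182 - 179)) = -441*((-10 + 11 + 121 + 1331) + √3) = -441*(1453 + √3) = -640773 - 441*√3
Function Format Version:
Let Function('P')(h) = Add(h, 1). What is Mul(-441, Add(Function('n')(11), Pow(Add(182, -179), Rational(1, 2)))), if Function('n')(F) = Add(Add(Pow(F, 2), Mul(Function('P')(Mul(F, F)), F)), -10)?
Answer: Add(-640773, Mul(-441, Pow(3, Rational(1, 2)))) ≈ -6.4154e+5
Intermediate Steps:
Function('P')(h) = Add(1, h)
Function('n')(F) = Add(-10, Pow(F, 2), Mul(F, Add(1, Pow(F, 2)))) (Function('n')(F) = Add(Add(Pow(F, 2), Mul(Add(1, Mul(F, F)), F)), -10) = Add(Add(Pow(F, 2), Mul(Add(1, Pow(F, 2)), F)), -10) = Add(Add(Pow(F, 2), Mul(F, Add(1, Pow(F, 2)))), -10) = Add(-10, Pow(F, 2), Mul(F, Add(1, Pow(F, 2)))))
Mul(-441, Add(Function('n')(11), Pow(Add(182, -179), Rational(1, 2)))) = Mul(-441, Add(Add(-10, 11, Pow(11, 2), Pow(11, 3)), Pow(Add(182, -179), Rational(1, 2)))) = Mul(-441, Add(Add(-10, 11, 121, 1331), Pow(3, Rational(1, 2)))) = Mul(-441, Add(1453, Pow(3, Rational(1, 2)))) = Add(-640773, Mul(-441, Pow(3, Rational(1, 2))))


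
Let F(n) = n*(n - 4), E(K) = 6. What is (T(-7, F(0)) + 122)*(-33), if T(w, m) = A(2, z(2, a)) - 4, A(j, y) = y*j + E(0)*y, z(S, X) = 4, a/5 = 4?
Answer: -4950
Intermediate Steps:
a = 20 (a = 5*4 = 20)
A(j, y) = 6*y + j*y (A(j, y) = y*j + 6*y = j*y + 6*y = 6*y + j*y)
F(n) = n*(-4 + n)
T(w, m) = 28 (T(w, m) = 4*(6 + 2) - 4 = 4*8 - 4 = 32 - 4 = 28)
(T(-7, F(0)) + 122)*(-33) = (28 + 122)*(-33) = 150*(-33) = -4950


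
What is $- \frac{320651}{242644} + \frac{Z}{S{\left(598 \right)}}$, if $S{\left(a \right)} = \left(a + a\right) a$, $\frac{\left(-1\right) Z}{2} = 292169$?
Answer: $- \frac{504236780}{235789307} \approx -2.1385$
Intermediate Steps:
$Z = -584338$ ($Z = \left(-2\right) 292169 = -584338$)
$S{\left(a \right)} = 2 a^{2}$ ($S{\left(a \right)} = 2 a a = 2 a^{2}$)
$- \frac{320651}{242644} + \frac{Z}{S{\left(598 \right)}} = - \frac{320651}{242644} - \frac{584338}{2 \cdot 598^{2}} = \left(-320651\right) \frac{1}{242644} - \frac{584338}{2 \cdot 357604} = - \frac{320651}{242644} - \frac{584338}{715208} = - \frac{320651}{242644} - \frac{12703}{15548} = - \frac{504236780}{235789307}$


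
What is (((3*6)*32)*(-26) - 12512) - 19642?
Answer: -47130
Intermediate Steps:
(((3*6)*32)*(-26) - 12512) - 19642 = ((18*32)*(-26) - 12512) - 19642 = (576*(-26) - 12512) - 19642 = (-14976 - 12512) - 19642 = -27488 - 19642 = -47130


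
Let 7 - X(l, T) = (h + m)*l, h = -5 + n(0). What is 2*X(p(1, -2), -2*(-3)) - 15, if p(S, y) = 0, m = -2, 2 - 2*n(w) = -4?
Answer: -1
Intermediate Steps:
n(w) = 3 (n(w) = 1 - 1/2*(-4) = 1 + 2 = 3)
h = -2 (h = -5 + 3 = -2)
X(l, T) = 7 + 4*l (X(l, T) = 7 - (-2 - 2)*l = 7 - (-4)*l = 7 + 4*l)
2*X(p(1, -2), -2*(-3)) - 15 = 2*(7 + 4*0) - 15 = 2*(7 + 0) - 15 = 2*7 - 15 = 14 - 15 = -1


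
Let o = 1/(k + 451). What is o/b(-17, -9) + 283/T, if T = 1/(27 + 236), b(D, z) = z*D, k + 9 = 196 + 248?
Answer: 10089446383/135558 ≈ 74429.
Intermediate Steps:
k = 435 (k = -9 + (196 + 248) = -9 + 444 = 435)
b(D, z) = D*z
T = 1/263 ≈ 0.0038023
o = 1/886 (o = 1/(435 + 451) = 1/886 ≈ 0.0011287)
o/b(-17, -9) + 283/T = 1/(886*((-17*(-9)))) + 283/(1/263) = (1/886)/153 + 283*263 = (1/886)*(1/153) + 74429 = 1/135558 + 74429 = 10089446383/135558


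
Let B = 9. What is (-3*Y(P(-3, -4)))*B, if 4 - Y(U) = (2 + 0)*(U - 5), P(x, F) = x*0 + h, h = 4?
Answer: -162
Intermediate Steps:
P(x, F) = 4 (P(x, F) = x*0 + 4 = 0 + 4 = 4)
Y(U) = 14 - 2*U (Y(U) = 4 - (2 + 0)*(U - 5) = 4 - 2*(-5 + U) = 4 - (-10 + 2*U) = 4 + (10 - 2*U) = 14 - 2*U)
(-3*Y(P(-3, -4)))*B = -3*(14 - 2*4)*9 = -3*(14 - 8)*9 = -3*6*9 = -18*9 = -162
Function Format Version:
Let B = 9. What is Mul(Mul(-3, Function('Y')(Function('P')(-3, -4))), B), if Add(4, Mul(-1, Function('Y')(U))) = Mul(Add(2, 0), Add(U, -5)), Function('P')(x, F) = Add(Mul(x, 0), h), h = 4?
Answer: -162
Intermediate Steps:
Function('P')(x, F) = 4 (Function('P')(x, F) = Add(Mul(x, 0), 4) = Add(0, 4) = 4)
Function('Y')(U) = Add(14, Mul(-2, U)) (Function('Y')(U) = Add(4, Mul(-1, Mul(Add(2, 0), Add(U, -5)))) = Add(4, Mul(-1, Mul(2, Add(-5, U)))) = Add(4, Mul(-1, Add(-10, Mul(2, U)))) = Add(4, Add(10, Mul(-2, U))) = Add(14, Mul(-2, U)))
Mul(Mul(-3, Function('Y')(Function('P')(-3, -4))), B) = Mul(Mul(-3, Add(14, Mul(-2, 4))), 9) = Mul(Mul(-3, Add(14, -8)), 9) = Mul(Mul(-3, 6), 9) = Mul(-18, 9) = -162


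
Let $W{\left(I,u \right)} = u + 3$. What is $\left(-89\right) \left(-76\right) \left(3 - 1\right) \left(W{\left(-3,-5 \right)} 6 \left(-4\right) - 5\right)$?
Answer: $581704$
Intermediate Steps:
$W{\left(I,u \right)} = 3 + u$
$\left(-89\right) \left(-76\right) \left(3 - 1\right) \left(W{\left(-3,-5 \right)} 6 \left(-4\right) - 5\right) = \left(-89\right) \left(-76\right) \left(3 - 1\right) \left(\left(3 - 5\right) 6 \left(-4\right) - 5\right) = 6764 \left(3 - 1\right) \left(\left(-2\right) \left(-24\right) - 5\right) = 6764 \cdot 2 \left(48 - 5\right) = 6764 \cdot 2 \cdot 43 = 6764 \cdot 86 = 581704$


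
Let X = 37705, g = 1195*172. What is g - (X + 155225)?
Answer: 12610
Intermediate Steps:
g = 205540
g - (X + 155225) = 205540 - (37705 + 155225) = 205540 - 1*192930 = 205540 - 192930 = 12610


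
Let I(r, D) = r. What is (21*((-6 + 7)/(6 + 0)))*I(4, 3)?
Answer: 14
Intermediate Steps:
(21*((-6 + 7)/(6 + 0)))*I(4, 3) = (21*((-6 + 7)/(6 + 0)))*4 = (21*(1/6))*4 = (7/2)*4 = 14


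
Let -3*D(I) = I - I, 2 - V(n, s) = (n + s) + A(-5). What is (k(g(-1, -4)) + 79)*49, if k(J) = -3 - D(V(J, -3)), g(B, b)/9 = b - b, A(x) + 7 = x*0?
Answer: 3724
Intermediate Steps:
A(x) = -7 (A(x) = -7 + x*0 = -7 + 0 = -7)
V(n, s) = 9 - n - s (V(n, s) = 2 - ((n + s) - 7) = 2 - (-7 + n + s) = 2 + (7 - n - s) = 9 - n - s)
D(I) = 0 (D(I) = -(I - I)/3 = -⅓*0 = 0)
g(B, b) = 0 (g(B, b) = 9*(b - b) = 9*0 = 0)
k(J) = -3 (k(J) = -3 - 1*0 = -3 + 0 = -3)
(k(g(-1, -4)) + 79)*49 = (-3 + 79)*49 = 76*49 = 3724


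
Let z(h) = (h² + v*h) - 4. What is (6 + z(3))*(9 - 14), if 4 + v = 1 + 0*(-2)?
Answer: -10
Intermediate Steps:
v = -3 (v = -4 + (1 + 0*(-2)) = -4 + (1 + 0) = -4 + 1 = -3)
z(h) = -4 + h² - 3*h (z(h) = (h² - 3*h) - 4 = -4 + h² - 3*h)
(6 + z(3))*(9 - 14) = (6 + (-4 + 3² - 3*3))*(9 - 14) = (6 + (-4 + 9 - 9))*(-5) = (6 - 4)*(-5) = 2*(-5) = -10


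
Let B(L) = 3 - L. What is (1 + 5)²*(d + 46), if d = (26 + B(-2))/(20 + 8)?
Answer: 11871/7 ≈ 1695.9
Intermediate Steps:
d = 31/28 (d = (26 + (3 - 1*(-2)))/(20 + 8) = (26 + (3 + 2))/28 = (26 + 5)*(1/28) = 31*(1/28) = 31/28 ≈ 1.1071)
(1 + 5)²*(d + 46) = (1 + 5)²*(31/28 + 46) = 6²*(1319/28) = 36*(1319/28) = 11871/7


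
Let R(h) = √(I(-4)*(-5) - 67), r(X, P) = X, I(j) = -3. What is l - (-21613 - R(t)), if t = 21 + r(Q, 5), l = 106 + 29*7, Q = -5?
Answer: 21922 + 2*I*√13 ≈ 21922.0 + 7.2111*I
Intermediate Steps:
l = 309 (l = 106 + 203 = 309)
t = 16 (t = 21 - 5 = 16)
R(h) = 2*I*√13 (R(h) = √(-3*(-5) - 67) = √(15 - 67) = √(-52) = 2*I*√13)
l - (-21613 - R(t)) = 309 - (-21613 - 2*I*√13) = 309 + (21613 + 2*I*√13) = 21922 + 2*I*√13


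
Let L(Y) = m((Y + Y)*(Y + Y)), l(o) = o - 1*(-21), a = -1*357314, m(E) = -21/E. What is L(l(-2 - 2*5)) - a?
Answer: 38589905/108 ≈ 3.5731e+5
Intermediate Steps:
a = -357314
l(o) = 21 + o (l(o) = o + 21 = 21 + o)
L(Y) = -21/(4*Y²) (L(Y) = -21/(Y + Y)² = -21*1/(4*Y²) = -21/(4*Y²))
L(l(-2 - 2*5)) - a = -21/(4*(21 + (-2 - 2*5))²) - 1*(-357314) = -21/(4*(21 + (-2 - 10))²) + 357314 = -21/(4*(21 - 12)²) + 357314 = -21/4/9² + 357314 = -21/4*1/81 + 357314 = -7/108 + 357314 = 38589905/108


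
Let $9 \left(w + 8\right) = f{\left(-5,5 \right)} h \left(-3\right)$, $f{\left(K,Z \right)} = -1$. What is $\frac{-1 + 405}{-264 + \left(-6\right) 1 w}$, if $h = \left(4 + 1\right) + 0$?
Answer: $- \frac{202}{113} \approx -1.7876$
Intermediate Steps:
$h = 5$ ($h = 5 + 0 = 5$)
$w = - \frac{19}{3}$ ($w = -8 + \frac{\left(-1\right) 5 \left(-3\right)}{9} = -8 + \frac{\left(-5\right) \left(-3\right)}{9} = -8 + \frac{1}{9} \cdot 15 = -8 + \frac{5}{3} = - \frac{19}{3} \approx -6.3333$)
$\frac{-1 + 405}{-264 + \left(-6\right) 1 w} = \frac{-1 + 405}{-264 + \left(-6\right) 1 \left(- \frac{19}{3}\right)} = \frac{404}{-264 - -38} = \frac{404}{-264 + 38} = \frac{404}{-226} = 404 \left(- \frac{1}{226}\right) = - \frac{202}{113}$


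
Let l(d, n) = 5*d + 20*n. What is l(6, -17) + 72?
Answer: -238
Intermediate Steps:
l(6, -17) + 72 = (5*6 + 20*(-17)) + 72 = (30 - 340) + 72 = -310 + 72 = -238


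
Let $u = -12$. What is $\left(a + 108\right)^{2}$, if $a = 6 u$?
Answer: $1296$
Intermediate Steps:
$a = -72$ ($a = 6 \left(-12\right) = -72$)
$\left(a + 108\right)^{2} = \left(-72 + 108\right)^{2} = 36^{2} = 1296$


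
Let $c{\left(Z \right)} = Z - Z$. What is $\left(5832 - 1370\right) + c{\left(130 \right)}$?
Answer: $4462$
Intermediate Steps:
$c{\left(Z \right)} = 0$
$\left(5832 - 1370\right) + c{\left(130 \right)} = \left(5832 - 1370\right) + 0 = 4462 + 0 = 4462$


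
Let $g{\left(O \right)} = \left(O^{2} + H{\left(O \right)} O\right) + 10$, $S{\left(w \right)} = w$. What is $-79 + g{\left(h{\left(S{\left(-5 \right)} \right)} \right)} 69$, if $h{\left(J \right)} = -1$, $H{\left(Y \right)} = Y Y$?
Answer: $611$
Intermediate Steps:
$H{\left(Y \right)} = Y^{2}$
$g{\left(O \right)} = 10 + O^{2} + O^{3}$ ($g{\left(O \right)} = \left(O^{2} + O^{2} O\right) + 10 = \left(O^{2} + O^{3}\right) + 10 = 10 + O^{2} + O^{3}$)
$-79 + g{\left(h{\left(S{\left(-5 \right)} \right)} \right)} 69 = -79 + \left(10 + \left(-1\right)^{2} + \left(-1\right)^{3}\right) 69 = -79 + \left(10 + 1 - 1\right) 69 = -79 + 10 \cdot 69 = -79 + 690 = 611$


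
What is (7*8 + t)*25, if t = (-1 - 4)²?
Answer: 2025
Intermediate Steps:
t = 25 (t = (-5)² = 25)
(7*8 + t)*25 = (7*8 + 25)*25 = (56 + 25)*25 = 81*25 = 2025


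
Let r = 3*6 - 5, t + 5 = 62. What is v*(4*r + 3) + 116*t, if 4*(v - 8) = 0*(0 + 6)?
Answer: 7052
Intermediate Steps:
t = 57 (t = -5 + 62 = 57)
r = 13 (r = 18 - 5 = 13)
v = 8 (v = 8 + (0*(0 + 6))/4 = 8 + (0*6)/4 = 8 + (1/4)*0 = 8 + 0 = 8)
v*(4*r + 3) + 116*t = 8*(4*13 + 3) + 116*57 = 8*(52 + 3) + 6612 = 8*55 + 6612 = 440 + 6612 = 7052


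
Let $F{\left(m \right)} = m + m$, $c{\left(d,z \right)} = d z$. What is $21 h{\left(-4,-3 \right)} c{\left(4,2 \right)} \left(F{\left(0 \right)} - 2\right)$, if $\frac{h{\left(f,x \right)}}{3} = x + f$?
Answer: $7056$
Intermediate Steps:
$F{\left(m \right)} = 2 m$
$h{\left(f,x \right)} = 3 f + 3 x$ ($h{\left(f,x \right)} = 3 \left(x + f\right) = 3 \left(f + x\right) = 3 f + 3 x$)
$21 h{\left(-4,-3 \right)} c{\left(4,2 \right)} \left(F{\left(0 \right)} - 2\right) = 21 \left(3 \left(-4\right) + 3 \left(-3\right)\right) 4 \cdot 2 \left(2 \cdot 0 - 2\right) = 21 \left(-12 - 9\right) 8 \left(0 - 2\right) = 21 \left(-21\right) 8 \left(-2\right) = \left(-441\right) \left(-16\right) = 7056$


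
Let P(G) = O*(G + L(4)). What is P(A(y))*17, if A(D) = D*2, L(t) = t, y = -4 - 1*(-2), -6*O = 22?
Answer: 0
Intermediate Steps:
O = -11/3 (O = -⅙*22 = -11/3 ≈ -3.6667)
y = -2 (y = -4 + 2 = -2)
A(D) = 2*D
P(G) = -44/3 - 11*G/3 (P(G) = -11*(G + 4)/3 = -11*(4 + G)/3 = -44/3 - 11*G/3)
P(A(y))*17 = (-44/3 - 22*(-2)/3)*17 = (-44/3 - 11/3*(-4))*17 = (-44/3 + 44/3)*17 = 0*17 = 0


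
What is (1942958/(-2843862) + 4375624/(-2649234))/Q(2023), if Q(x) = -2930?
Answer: 5983340549/7508429861226 ≈ 0.00079688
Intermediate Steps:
(1942958/(-2843862) + 4375624/(-2649234))/Q(2023) = (1942958/(-2843862) + 4375624/(-2649234))/(-2930) = (1942958*(-1/2843862) + 4375624*(-1/2649234))*(-1/2930) = (-971479/1421931 - 2187812/1324617)*(-1/2930) = -29916702745/12813020241*(-1/2930) = 5983340549/7508429861226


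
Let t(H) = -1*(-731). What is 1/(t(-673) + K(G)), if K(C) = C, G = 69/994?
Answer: 994/726683 ≈ 0.0013679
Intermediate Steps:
t(H) = 731
G = 69/994 (G = 69*(1/994) = 69/994 ≈ 0.069417)
1/(t(-673) + K(G)) = 1/(731 + 69/994) = 1/(726683/994) = 994/726683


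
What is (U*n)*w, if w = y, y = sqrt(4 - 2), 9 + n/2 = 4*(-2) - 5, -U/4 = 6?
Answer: 1056*sqrt(2) ≈ 1493.4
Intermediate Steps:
U = -24 (U = -4*6 = -24)
n = -44 (n = -18 + 2*(4*(-2) - 5) = -18 + 2*(-8 - 5) = -18 + 2*(-13) = -18 - 26 = -44)
y = sqrt(2) ≈ 1.4142
w = sqrt(2) ≈ 1.4142
(U*n)*w = (-24*(-44))*sqrt(2) = 1056*sqrt(2)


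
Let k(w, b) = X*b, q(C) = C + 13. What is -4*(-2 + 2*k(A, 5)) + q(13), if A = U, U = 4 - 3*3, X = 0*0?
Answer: 34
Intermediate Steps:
q(C) = 13 + C
X = 0
U = -5 (U = 4 - 9 = -5)
A = -5
k(w, b) = 0 (k(w, b) = 0*b = 0)
-4*(-2 + 2*k(A, 5)) + q(13) = -4*(-2 + 2*0) + (13 + 13) = -4*(-2 + 0) + 26 = -4*(-2) + 26 = 8 + 26 = 34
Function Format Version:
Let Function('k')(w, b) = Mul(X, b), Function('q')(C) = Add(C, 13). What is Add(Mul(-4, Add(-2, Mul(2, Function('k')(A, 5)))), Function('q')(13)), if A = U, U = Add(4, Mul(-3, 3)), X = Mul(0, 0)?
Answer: 34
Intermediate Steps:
Function('q')(C) = Add(13, C)
X = 0
U = -5 (U = Add(4, -9) = -5)
A = -5
Function('k')(w, b) = 0 (Function('k')(w, b) = Mul(0, b) = 0)
Add(Mul(-4, Add(-2, Mul(2, Function('k')(A, 5)))), Function('q')(13)) = Add(Mul(-4, Add(-2, Mul(2, 0))), Add(13, 13)) = Add(Mul(-4, Add(-2, 0)), 26) = Add(Mul(-4, -2), 26) = Add(8, 26) = 34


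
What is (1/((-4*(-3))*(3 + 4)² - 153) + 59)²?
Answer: 658743556/189225 ≈ 3481.3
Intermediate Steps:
(1/((-4*(-3))*(3 + 4)² - 153) + 59)² = (1/(12*7² - 153) + 59)² = (1/(12*49 - 153) + 59)² = (1/(588 - 153) + 59)² = (1/435 + 59)² = (25666/435)² = 658743556/189225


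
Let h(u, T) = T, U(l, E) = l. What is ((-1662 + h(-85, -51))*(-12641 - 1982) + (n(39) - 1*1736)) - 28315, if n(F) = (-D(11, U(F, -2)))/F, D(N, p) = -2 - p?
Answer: 975746813/39 ≈ 2.5019e+7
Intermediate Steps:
n(F) = (2 + F)/F (n(F) = (-(-2 - F))/F = (2 + F)/F)
((-1662 + h(-85, -51))*(-12641 - 1982) + (n(39) - 1*1736)) - 28315 = ((-1662 - 51)*(-12641 - 1982) + ((2 + 39)/39 - 1*1736)) - 28315 = (-1713*(-14623) + ((1/39)*41 - 1736)) - 28315 = (25049199 + (41/39 - 1736)) - 28315 = (25049199 - 67663/39) - 28315 = 976851098/39 - 28315 = 975746813/39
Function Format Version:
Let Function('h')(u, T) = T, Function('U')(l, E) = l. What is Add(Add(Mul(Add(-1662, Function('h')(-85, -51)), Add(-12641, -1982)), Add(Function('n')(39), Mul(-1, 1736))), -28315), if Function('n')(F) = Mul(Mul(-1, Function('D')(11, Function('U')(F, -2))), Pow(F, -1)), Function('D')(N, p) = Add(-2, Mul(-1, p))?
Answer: Rational(975746813, 39) ≈ 2.5019e+7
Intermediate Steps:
Function('n')(F) = Mul(Pow(F, -1), Add(2, F)) (Function('n')(F) = Mul(Mul(-1, Add(-2, Mul(-1, F))), Pow(F, -1)) = Mul(Add(2, F), Pow(F, -1)) = Mul(Pow(F, -1), Add(2, F)))
Add(Add(Mul(Add(-1662, Function('h')(-85, -51)), Add(-12641, -1982)), Add(Function('n')(39), Mul(-1, 1736))), -28315) = Add(Add(Mul(Add(-1662, -51), Add(-12641, -1982)), Add(Mul(Pow(39, -1), Add(2, 39)), Mul(-1, 1736))), -28315) = Add(Add(Mul(-1713, -14623), Add(Mul(Rational(1, 39), 41), -1736)), -28315) = Add(Add(25049199, Add(Rational(41, 39), -1736)), -28315) = Add(Add(25049199, Rational(-67663, 39)), -28315) = Add(Rational(976851098, 39), -28315) = Rational(975746813, 39)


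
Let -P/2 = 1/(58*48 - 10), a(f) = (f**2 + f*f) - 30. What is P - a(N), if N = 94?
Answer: -24469455/1387 ≈ -17642.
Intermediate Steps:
a(f) = -30 + 2*f**2 (a(f) = (f**2 + f**2) - 30 = 2*f**2 - 30 = -30 + 2*f**2)
P = -1/1387 (P = -2/(58*48 - 10) = -2/(2784 - 10) = -2/2774 = -2*1/2774 = -1/1387 ≈ -0.00072098)
P - a(N) = -1/1387 - (-30 + 2*94**2) = -1/1387 - (-30 + 2*8836) = -1/1387 - (-30 + 17672) = -1/1387 - 1*17642 = -1/1387 - 17642 = -24469455/1387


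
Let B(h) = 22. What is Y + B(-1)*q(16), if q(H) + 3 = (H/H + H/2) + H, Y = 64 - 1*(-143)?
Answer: 691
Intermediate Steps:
Y = 207 (Y = 64 + 143 = 207)
q(H) = -2 + 3*H/2 (q(H) = -3 + ((H/H + H/2) + H) = -3 + ((1 + H*(½)) + H) = -3 + ((1 + H/2) + H) = -3 + (1 + 3*H/2) = -2 + 3*H/2)
Y + B(-1)*q(16) = 207 + 22*(-2 + (3/2)*16) = 207 + 22*(-2 + 24) = 207 + 22*22 = 207 + 484 = 691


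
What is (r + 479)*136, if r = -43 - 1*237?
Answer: 27064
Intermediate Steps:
r = -280 (r = -43 - 237 = -280)
(r + 479)*136 = (-280 + 479)*136 = 199*136 = 27064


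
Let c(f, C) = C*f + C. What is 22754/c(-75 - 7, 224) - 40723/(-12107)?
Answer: 231697717/109834704 ≈ 2.1095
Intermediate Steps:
c(f, C) = C + C*f
22754/c(-75 - 7, 224) - 40723/(-12107) = 22754/((224*(1 + (-75 - 7)))) - 40723/(-12107) = 22754/((224*(1 - 82))) - 40723*(-1/12107) = 22754/((224*(-81))) + 40723/12107 = 22754/(-18144) + 40723/12107 = 22754*(-1/18144) + 40723/12107 = -11377/9072 + 40723/12107 = 231697717/109834704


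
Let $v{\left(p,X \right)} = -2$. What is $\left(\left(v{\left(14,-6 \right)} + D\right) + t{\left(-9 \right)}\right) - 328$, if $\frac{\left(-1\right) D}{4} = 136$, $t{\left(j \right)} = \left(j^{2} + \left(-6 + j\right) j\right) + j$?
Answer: $-667$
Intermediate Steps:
$t{\left(j \right)} = j + j^{2} + j \left(-6 + j\right)$ ($t{\left(j \right)} = \left(j^{2} + j \left(-6 + j\right)\right) + j = j + j^{2} + j \left(-6 + j\right)$)
$D = -544$ ($D = \left(-4\right) 136 = -544$)
$\left(\left(v{\left(14,-6 \right)} + D\right) + t{\left(-9 \right)}\right) - 328 = \left(\left(-2 - 544\right) - 9 \left(-5 + 2 \left(-9\right)\right)\right) - 328 = \left(-546 - 9 \left(-5 - 18\right)\right) - 328 = \left(-546 - -207\right) - 328 = \left(-546 + 207\right) - 328 = -339 - 328 = -667$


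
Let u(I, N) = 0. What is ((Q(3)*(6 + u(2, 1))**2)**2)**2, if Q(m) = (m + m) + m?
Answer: 11019960576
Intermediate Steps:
Q(m) = 3*m (Q(m) = 2*m + m = 3*m)
((Q(3)*(6 + u(2, 1))**2)**2)**2 = (((3*3)*(6 + 0)**2)**2)**2 = ((9*6**2)**2)**2 = ((9*36)**2)**2 = (324**2)**2 = 104976**2 = 11019960576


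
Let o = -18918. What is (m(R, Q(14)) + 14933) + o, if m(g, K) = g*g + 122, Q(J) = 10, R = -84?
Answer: 3193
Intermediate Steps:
m(g, K) = 122 + g**2 (m(g, K) = g**2 + 122 = 122 + g**2)
(m(R, Q(14)) + 14933) + o = ((122 + (-84)**2) + 14933) - 18918 = ((122 + 7056) + 14933) - 18918 = (7178 + 14933) - 18918 = 22111 - 18918 = 3193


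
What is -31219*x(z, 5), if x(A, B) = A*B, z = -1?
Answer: 156095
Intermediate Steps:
-31219*x(z, 5) = -(-31219)*5 = -31219*(-5) = 156095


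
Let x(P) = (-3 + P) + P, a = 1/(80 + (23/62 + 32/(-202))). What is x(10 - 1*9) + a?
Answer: -496029/502291 ≈ -0.98753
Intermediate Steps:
a = 6262/502291 (a = 1/(80 + (23*(1/62) + 32*(-1/202))) = 1/(80 + (23/62 - 16/101)) = 1/(80 + 1331/6262) = 1/(502291/6262) = 6262/502291 ≈ 0.012467)
x(P) = -3 + 2*P
x(10 - 1*9) + a = (-3 + 2*(10 - 1*9)) + 6262/502291 = (-3 + 2*(10 - 9)) + 6262/502291 = (-3 + 2*1) + 6262/502291 = (-3 + 2) + 6262/502291 = -1 + 6262/502291 = -496029/502291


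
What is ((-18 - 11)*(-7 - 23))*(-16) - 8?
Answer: -13928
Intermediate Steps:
((-18 - 11)*(-7 - 23))*(-16) - 8 = -29*(-30)*(-16) - 8 = 870*(-16) - 8 = -13920 - 8 = -13928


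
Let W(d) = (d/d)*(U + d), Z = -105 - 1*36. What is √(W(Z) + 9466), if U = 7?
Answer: 2*√2333 ≈ 96.602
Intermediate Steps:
Z = -141 (Z = -105 - 36 = -141)
W(d) = 7 + d (W(d) = (d/d)*(7 + d) = 1*(7 + d) = 7 + d)
√(W(Z) + 9466) = √((7 - 141) + 9466) = √(-134 + 9466) = √9332 = 2*√2333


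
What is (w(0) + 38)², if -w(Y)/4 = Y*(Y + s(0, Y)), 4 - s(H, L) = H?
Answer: 1444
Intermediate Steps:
s(H, L) = 4 - H
w(Y) = -4*Y*(4 + Y) (w(Y) = -4*Y*(Y + (4 - 1*0)) = -4*Y*(Y + (4 + 0)) = -4*Y*(Y + 4) = -4*Y*(4 + Y))
(w(0) + 38)² = (-4*0*(4 + 0) + 38)² = (-4*0*4 + 38)² = (0 + 38)² = 38² = 1444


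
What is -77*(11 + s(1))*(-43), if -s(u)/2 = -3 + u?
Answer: 49665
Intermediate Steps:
s(u) = 6 - 2*u (s(u) = -2*(-3 + u) = 6 - 2*u)
-77*(11 + s(1))*(-43) = -77*(11 + (6 - 2*1))*(-43) = -77*(11 + (6 - 2))*(-43) = -77*(11 + 4)*(-43) = -77*15*(-43) = -1155*(-43) = 49665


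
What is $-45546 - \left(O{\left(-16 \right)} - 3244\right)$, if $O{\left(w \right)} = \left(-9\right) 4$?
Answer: $-42266$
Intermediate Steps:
$O{\left(w \right)} = -36$
$-45546 - \left(O{\left(-16 \right)} - 3244\right) = -45546 - \left(-36 - 3244\right) = -45546 - -3280 = -45546 + 3280 = -42266$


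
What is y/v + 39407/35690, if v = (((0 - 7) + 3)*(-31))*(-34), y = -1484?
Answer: 13693992/9404315 ≈ 1.4561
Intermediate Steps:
v = -4216 (v = ((-7 + 3)*(-31))*(-34) = -4*(-31)*(-34) = 124*(-34) = -4216)
y/v + 39407/35690 = -1484/(-4216) + 39407/35690 = -1484*(-1/4216) + 39407*(1/35690) = 371/1054 + 39407/35690 = 13693992/9404315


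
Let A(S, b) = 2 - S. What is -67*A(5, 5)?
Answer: 201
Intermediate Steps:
-67*A(5, 5) = -67*(2 - 1*5) = -67*(2 - 5) = -67*(-3) = 201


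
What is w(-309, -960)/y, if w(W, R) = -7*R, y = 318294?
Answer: 1120/53049 ≈ 0.021113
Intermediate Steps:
w(-309, -960)/y = -7*(-960)/318294 = 6720*(1/318294) = 1120/53049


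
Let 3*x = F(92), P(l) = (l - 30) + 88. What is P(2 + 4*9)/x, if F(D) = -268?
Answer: -72/67 ≈ -1.0746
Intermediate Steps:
P(l) = 58 + l (P(l) = (-30 + l) + 88 = 58 + l)
x = -268/3 (x = (⅓)*(-268) = -268/3 ≈ -89.333)
P(2 + 4*9)/x = (58 + (2 + 4*9))/(-268/3) = (58 + (2 + 36))*(-3/268) = (58 + 38)*(-3/268) = 96*(-3/268) = -72/67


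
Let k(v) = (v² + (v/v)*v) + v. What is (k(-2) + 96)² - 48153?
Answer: -38937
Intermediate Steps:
k(v) = v² + 2*v (k(v) = (v² + 1*v) + v = (v² + v) + v = (v + v²) + v = v² + 2*v)
(k(-2) + 96)² - 48153 = (-2*(2 - 2) + 96)² - 48153 = (-2*0 + 96)² - 48153 = (0 + 96)² - 48153 = 96² - 48153 = 9216 - 48153 = -38937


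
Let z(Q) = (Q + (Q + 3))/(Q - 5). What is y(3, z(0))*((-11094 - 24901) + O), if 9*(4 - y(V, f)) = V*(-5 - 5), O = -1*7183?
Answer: -949916/3 ≈ -3.1664e+5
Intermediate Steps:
O = -7183
z(Q) = (3 + 2*Q)/(-5 + Q) (z(Q) = (Q + (3 + Q))/(-5 + Q) = (3 + 2*Q)/(-5 + Q))
y(V, f) = 4 + 10*V/9 (y(V, f) = 4 - V*(-5 - 5)/9 = 4 - V*(-10)/9 = 4 - (-10)*V/9 = 4 + 10*V/9)
y(3, z(0))*((-11094 - 24901) + O) = (4 + (10/9)*3)*((-11094 - 24901) - 7183) = (4 + 10/3)*(-35995 - 7183) = (22/3)*(-43178) = -949916/3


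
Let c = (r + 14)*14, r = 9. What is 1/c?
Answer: 1/322 ≈ 0.0031056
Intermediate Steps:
c = 322 (c = (9 + 14)*14 = 23*14 = 322)
1/c = 1/322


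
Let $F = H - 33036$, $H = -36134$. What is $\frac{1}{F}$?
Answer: $- \frac{1}{69170} \approx -1.4457 \cdot 10^{-5}$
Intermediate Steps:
$F = -69170$ ($F = -36134 - 33036 = -69170$)
$\frac{1}{F} = \frac{1}{-69170} = - \frac{1}{69170}$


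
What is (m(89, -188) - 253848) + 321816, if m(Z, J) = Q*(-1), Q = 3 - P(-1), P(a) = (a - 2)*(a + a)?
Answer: 67971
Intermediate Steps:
P(a) = 2*a*(-2 + a) (P(a) = (-2 + a)*(2*a) = 2*a*(-2 + a))
Q = -3 (Q = 3 - 2*(-1)*(-2 - 1) = 3 - 2*(-1)*(-3) = 3 - 1*6 = 3 - 6 = -3)
m(Z, J) = 3 (m(Z, J) = -3*(-1) = 3)
(m(89, -188) - 253848) + 321816 = (3 - 253848) + 321816 = -253845 + 321816 = 67971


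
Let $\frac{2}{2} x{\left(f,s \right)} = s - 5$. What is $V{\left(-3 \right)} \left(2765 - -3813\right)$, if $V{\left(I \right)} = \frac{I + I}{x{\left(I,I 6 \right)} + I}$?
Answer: $1518$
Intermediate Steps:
$x{\left(f,s \right)} = -5 + s$ ($x{\left(f,s \right)} = s - 5 = -5 + s$)
$V{\left(I \right)} = \frac{2 I}{-5 + 7 I}$ ($V{\left(I \right)} = \frac{I + I}{\left(-5 + I 6\right) + I} = \frac{2 I}{\left(-5 + 6 I\right) + I} = \frac{2 I}{-5 + 7 I}$)
$V{\left(-3 \right)} \left(2765 - -3813\right) = 2 \left(-3\right) \frac{1}{-5 + 7 \left(-3\right)} \left(2765 - -3813\right) = 2 \left(-3\right) \frac{1}{-5 - 21} \left(2765 + 3813\right) = 2 \left(-3\right) \frac{1}{-26} \cdot 6578 = 2 \left(-3\right) \left(- \frac{1}{26}\right) 6578 = \frac{3}{13} \cdot 6578 = 1518$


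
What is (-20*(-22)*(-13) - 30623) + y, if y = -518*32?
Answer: -52919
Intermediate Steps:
y = -16576
(-20*(-22)*(-13) - 30623) + y = (-20*(-22)*(-13) - 30623) - 16576 = (440*(-13) - 30623) - 16576 = (-5720 - 30623) - 16576 = -36343 - 16576 = -52919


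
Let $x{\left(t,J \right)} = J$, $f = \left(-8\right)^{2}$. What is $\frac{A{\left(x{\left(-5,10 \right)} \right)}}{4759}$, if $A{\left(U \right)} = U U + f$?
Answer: $\frac{164}{4759} \approx 0.034461$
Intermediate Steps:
$f = 64$
$A{\left(U \right)} = 64 + U^{2}$ ($A{\left(U \right)} = U U + 64 = U^{2} + 64 = 64 + U^{2}$)
$\frac{A{\left(x{\left(-5,10 \right)} \right)}}{4759} = \frac{64 + 10^{2}}{4759} = \left(64 + 100\right) \frac{1}{4759} = 164 \cdot \frac{1}{4759} = \frac{164}{4759}$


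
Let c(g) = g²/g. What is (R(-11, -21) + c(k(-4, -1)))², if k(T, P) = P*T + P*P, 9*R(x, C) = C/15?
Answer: 47524/2025 ≈ 23.469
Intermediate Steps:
R(x, C) = C/135 (R(x, C) = (C/15)/9 = C/135)
k(T, P) = P² + P*T (k(T, P) = P*T + P² = P² + P*T)
c(g) = g
(R(-11, -21) + c(k(-4, -1)))² = ((1/135)*(-21) - (-1 - 4))² = (-7/45 - 1*(-5))² = (-7/45 + 5)² = (218/45)² = 47524/2025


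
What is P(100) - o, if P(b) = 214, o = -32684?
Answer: 32898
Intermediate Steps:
P(100) - o = 214 - 1*(-32684) = 214 + 32684 = 32898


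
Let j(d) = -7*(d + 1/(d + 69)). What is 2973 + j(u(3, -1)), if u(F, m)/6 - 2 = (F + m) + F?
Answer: 297362/111 ≈ 2678.9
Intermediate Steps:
u(F, m) = 12 + 6*m + 12*F (u(F, m) = 12 + 6*((F + m) + F) = 12 + 6*(m + 2*F) = 12 + (6*m + 12*F) = 12 + 6*m + 12*F)
j(d) = -7*d - 7/(69 + d) (j(d) = -7*(d + 1/(69 + d)) = -7*d - 7/(69 + d))
2973 + j(u(3, -1)) = 2973 + 7*(-1 - (12 + 6*(-1) + 12*3)**2 - 69*(12 + 6*(-1) + 12*3))/(69 + (12 + 6*(-1) + 12*3)) = 2973 + 7*(-1 - (12 - 6 + 36)**2 - 69*(12 - 6 + 36))/(69 + (12 - 6 + 36)) = 2973 + 7*(-1 - 1*42**2 - 69*42)/(69 + 42) = 2973 + 7*(-1 - 1*1764 - 2898)/111 = 2973 + 7*(1/111)*(-1 - 1764 - 2898) = 2973 + 7*(1/111)*(-4663) = 2973 - 32641/111 = 297362/111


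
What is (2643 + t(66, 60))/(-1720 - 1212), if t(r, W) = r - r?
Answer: -2643/2932 ≈ -0.90143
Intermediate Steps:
t(r, W) = 0
(2643 + t(66, 60))/(-1720 - 1212) = (2643 + 0)/(-1720 - 1212) = 2643/(-2932) = 2643*(-1/2932) = -2643/2932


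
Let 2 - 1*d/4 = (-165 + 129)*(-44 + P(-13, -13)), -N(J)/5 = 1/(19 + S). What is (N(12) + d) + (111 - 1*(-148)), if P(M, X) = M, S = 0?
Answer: -150884/19 ≈ -7941.3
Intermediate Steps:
N(J) = -5/19 (N(J) = -5/(19 + 0) = -5/19)
d = -8200 (d = 8 - 4*(-165 + 129)*(-44 - 13) = 8 - (-144)*(-57) = 8 - 4*2052 = 8 - 8208 = -8200)
(N(12) + d) + (111 - 1*(-148)) = (-5/19 - 8200) + (111 - 1*(-148)) = -155805/19 + (111 + 148) = -155805/19 + 259 = -150884/19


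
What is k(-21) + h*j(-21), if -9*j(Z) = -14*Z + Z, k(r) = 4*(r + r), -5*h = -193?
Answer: -20083/15 ≈ -1338.9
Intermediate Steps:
h = 193/5 (h = -⅕*(-193) = 193/5 ≈ 38.600)
k(r) = 8*r (k(r) = 4*(2*r) = 8*r)
j(Z) = 13*Z/9 (j(Z) = -(-14*Z + Z)/9 = -(-13)*Z/9 = 13*Z/9)
k(-21) + h*j(-21) = 8*(-21) + 193*((13/9)*(-21))/5 = -168 + (193/5)*(-91/3) = -168 - 17563/15 = -20083/15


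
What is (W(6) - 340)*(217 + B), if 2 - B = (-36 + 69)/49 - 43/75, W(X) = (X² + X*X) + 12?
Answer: -205940992/3675 ≈ -56038.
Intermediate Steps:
W(X) = 12 + 2*X² (W(X) = (X² + X²) + 12 = 2*X² + 12 = 12 + 2*X²)
B = 6982/3675 (B = 2 - ((-36 + 69)/49 - 43/75) = 2 - (33*(1/49) - 43*1/75) = 2 - (33/49 - 43/75) = 2 - 1*368/3675 = 2 - 368/3675 = 6982/3675 ≈ 1.8999)
(W(6) - 340)*(217 + B) = ((12 + 2*6²) - 340)*(217 + 6982/3675) = ((12 + 2*36) - 340)*(804457/3675) = ((12 + 72) - 340)*(804457/3675) = (84 - 340)*(804457/3675) = -256*804457/3675 = -205940992/3675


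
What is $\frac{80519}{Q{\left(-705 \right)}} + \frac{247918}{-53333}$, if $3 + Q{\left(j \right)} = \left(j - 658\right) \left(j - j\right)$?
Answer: $- \frac{4295063581}{159999} \approx -26844.0$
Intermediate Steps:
$Q{\left(j \right)} = -3$ ($Q{\left(j \right)} = -3 + \left(j - 658\right) \left(j - j\right) = -3 + \left(-658 + j\right) 0 = -3 + 0 = -3$)
$\frac{80519}{Q{\left(-705 \right)}} + \frac{247918}{-53333} = \frac{80519}{-3} + \frac{247918}{-53333} = 80519 \left(- \frac{1}{3}\right) + 247918 \left(- \frac{1}{53333}\right) = - \frac{80519}{3} - \frac{247918}{53333} = - \frac{4295063581}{159999}$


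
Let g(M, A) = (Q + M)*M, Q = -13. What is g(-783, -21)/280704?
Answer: 51939/23392 ≈ 2.2204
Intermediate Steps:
g(M, A) = M*(-13 + M) (g(M, A) = (-13 + M)*M = M*(-13 + M))
g(-783, -21)/280704 = -783*(-13 - 783)/280704 = -783*(-796)*(1/280704) = 623268*(1/280704) = 51939/23392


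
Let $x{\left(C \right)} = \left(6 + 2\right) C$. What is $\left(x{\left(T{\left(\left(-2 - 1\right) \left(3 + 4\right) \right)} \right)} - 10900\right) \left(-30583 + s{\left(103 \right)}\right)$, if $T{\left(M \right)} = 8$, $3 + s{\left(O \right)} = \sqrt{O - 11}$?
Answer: $331429896 - 21672 \sqrt{23} \approx 3.3133 \cdot 10^{8}$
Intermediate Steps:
$s{\left(O \right)} = -3 + \sqrt{-11 + O}$ ($s{\left(O \right)} = -3 + \sqrt{O - 11} = -3 + \sqrt{-11 + O}$)
$x{\left(C \right)} = 8 C$
$\left(x{\left(T{\left(\left(-2 - 1\right) \left(3 + 4\right) \right)} \right)} - 10900\right) \left(-30583 + s{\left(103 \right)}\right) = \left(8 \cdot 8 - 10900\right) \left(-30583 - \left(3 - \sqrt{-11 + 103}\right)\right) = \left(64 - 10900\right) \left(-30583 - \left(3 - \sqrt{92}\right)\right) = - 10836 \left(-30583 - \left(3 - 2 \sqrt{23}\right)\right) = - 10836 \left(-30586 + 2 \sqrt{23}\right) = 331429896 - 21672 \sqrt{23}$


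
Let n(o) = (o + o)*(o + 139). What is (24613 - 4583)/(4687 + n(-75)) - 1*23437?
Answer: -115166011/4913 ≈ -23441.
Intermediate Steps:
n(o) = 2*o*(139 + o) (n(o) = (2*o)*(139 + o) = 2*o*(139 + o))
(24613 - 4583)/(4687 + n(-75)) - 1*23437 = (24613 - 4583)/(4687 + 2*(-75)*(139 - 75)) - 1*23437 = 20030/(4687 + 2*(-75)*64) - 23437 = 20030/(4687 - 9600) - 23437 = 20030/(-4913) - 23437 = 20030*(-1/4913) - 23437 = -20030/4913 - 23437 = -115166011/4913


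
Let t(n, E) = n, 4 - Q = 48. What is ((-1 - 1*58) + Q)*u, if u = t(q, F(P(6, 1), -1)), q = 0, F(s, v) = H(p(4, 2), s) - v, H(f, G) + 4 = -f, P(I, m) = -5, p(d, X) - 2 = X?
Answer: 0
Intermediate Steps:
p(d, X) = 2 + X
Q = -44 (Q = 4 - 1*48 = 4 - 48 = -44)
H(f, G) = -4 - f
F(s, v) = -8 - v (F(s, v) = (-4 - (2 + 2)) - v = (-4 - 1*4) - v = (-4 - 4) - v = -8 - v)
u = 0
((-1 - 1*58) + Q)*u = ((-1 - 1*58) - 44)*0 = ((-1 - 58) - 44)*0 = (-59 - 44)*0 = -103*0 = 0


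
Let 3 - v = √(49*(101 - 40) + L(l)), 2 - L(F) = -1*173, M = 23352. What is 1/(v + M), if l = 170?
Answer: 23355/545452861 + 2*√791/545452861 ≈ 4.2921e-5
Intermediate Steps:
L(F) = 175 (L(F) = 2 - (-1)*173 = 2 - 1*(-173) = 2 + 173 = 175)
v = 3 - 2*√791 (v = 3 - √(49*(101 - 40) + 175) = 3 - √(49*61 + 175) = 3 - √(2989 + 175) = 3 - √3164 = 3 - 2*√791 ≈ -53.249)
1/(v + M) = 1/((3 - 2*√791) + 23352) = 1/(23355 - 2*√791)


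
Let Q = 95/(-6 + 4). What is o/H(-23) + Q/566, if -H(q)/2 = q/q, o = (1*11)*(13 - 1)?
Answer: -74807/1132 ≈ -66.084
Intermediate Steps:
o = 132 (o = 11*12 = 132)
H(q) = -2 (H(q) = -2*q/q = -2*1 = -2)
Q = -95/2 (Q = 95/(-2) = -½*95 = -95/2 ≈ -47.500)
o/H(-23) + Q/566 = 132/(-2) - 95/2/566 = 132*(-½) - 95/2*1/566 = -66 - 95/1132 = -74807/1132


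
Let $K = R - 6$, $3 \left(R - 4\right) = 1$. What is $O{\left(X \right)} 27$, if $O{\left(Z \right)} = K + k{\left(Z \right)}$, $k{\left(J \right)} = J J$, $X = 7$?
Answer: $1278$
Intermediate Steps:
$R = \frac{13}{3}$ ($R = 4 + \frac{1}{3} \cdot 1 = 4 + \frac{1}{3} = \frac{13}{3} \approx 4.3333$)
$k{\left(J \right)} = J^{2}$
$K = - \frac{5}{3}$ ($K = \frac{13}{3} - 6 = - \frac{5}{3} \approx -1.6667$)
$O{\left(Z \right)} = - \frac{5}{3} + Z^{2}$
$O{\left(X \right)} 27 = \left(- \frac{5}{3} + 7^{2}\right) 27 = \left(- \frac{5}{3} + 49\right) 27 = \frac{142}{3} \cdot 27 = 1278$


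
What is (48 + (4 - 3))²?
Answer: 2401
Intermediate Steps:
(48 + (4 - 3))² = (48 + 1)² = 49² = 2401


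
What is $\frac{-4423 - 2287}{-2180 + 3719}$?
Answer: $- \frac{6710}{1539} \approx -4.36$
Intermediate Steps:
$\frac{-4423 - 2287}{-2180 + 3719} = - \frac{6710}{1539}$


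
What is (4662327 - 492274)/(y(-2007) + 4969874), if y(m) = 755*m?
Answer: 4170053/3454589 ≈ 1.2071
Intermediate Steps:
(4662327 - 492274)/(y(-2007) + 4969874) = (4662327 - 492274)/(755*(-2007) + 4969874) = 4170053/(-1515285 + 4969874) = 4170053/3454589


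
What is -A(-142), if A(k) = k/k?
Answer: -1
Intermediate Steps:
A(k) = 1
-A(-142) = -1*1 = -1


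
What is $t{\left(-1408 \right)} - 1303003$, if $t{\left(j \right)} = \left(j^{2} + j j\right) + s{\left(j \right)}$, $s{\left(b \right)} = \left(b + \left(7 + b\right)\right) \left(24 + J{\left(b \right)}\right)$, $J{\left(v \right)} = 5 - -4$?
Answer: $2569228$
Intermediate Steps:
$J{\left(v \right)} = 9$ ($J{\left(v \right)} = 5 + 4 = 9$)
$s{\left(b \right)} = 231 + 66 b$ ($s{\left(b \right)} = \left(b + \left(7 + b\right)\right) \left(24 + 9\right) = \left(7 + 2 b\right) 33 = 231 + 66 b$)
$t{\left(j \right)} = 231 + 2 j^{2} + 66 j$ ($t{\left(j \right)} = \left(j^{2} + j j\right) + \left(231 + 66 j\right) = \left(j^{2} + j^{2}\right) + \left(231 + 66 j\right) = 2 j^{2} + \left(231 + 66 j\right) = 231 + 2 j^{2} + 66 j$)
$t{\left(-1408 \right)} - 1303003 = \left(231 + 2 \left(-1408\right)^{2} + 66 \left(-1408\right)\right) - 1303003 = \left(231 + 2 \cdot 1982464 - 92928\right) - 1303003 = \left(231 + 3964928 - 92928\right) - 1303003 = 3872231 - 1303003 = 2569228$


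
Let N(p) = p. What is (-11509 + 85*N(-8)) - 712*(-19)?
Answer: 1339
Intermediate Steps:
(-11509 + 85*N(-8)) - 712*(-19) = (-11509 + 85*(-8)) - 712*(-19) = (-11509 - 680) + 13528 = -12189 + 13528 = 1339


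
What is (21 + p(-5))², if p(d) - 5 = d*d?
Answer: 2601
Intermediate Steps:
p(d) = 5 + d² (p(d) = 5 + d*d = 5 + d²)
(21 + p(-5))² = (21 + (5 + (-5)²))² = (21 + (5 + 25))² = (21 + 30)² = 51² = 2601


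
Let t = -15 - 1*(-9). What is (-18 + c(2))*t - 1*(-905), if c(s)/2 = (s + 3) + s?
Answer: 929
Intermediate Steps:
c(s) = 6 + 4*s (c(s) = 2*((s + 3) + s) = 2*((3 + s) + s) = 2*(3 + 2*s) = 6 + 4*s)
t = -6 (t = -15 + 9 = -6)
(-18 + c(2))*t - 1*(-905) = (-18 + (6 + 4*2))*(-6) - 1*(-905) = (-18 + (6 + 8))*(-6) + 905 = (-18 + 14)*(-6) + 905 = -4*(-6) + 905 = 24 + 905 = 929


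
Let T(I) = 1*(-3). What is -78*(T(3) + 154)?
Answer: -11778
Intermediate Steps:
T(I) = -3
-78*(T(3) + 154) = -78*(-3 + 154) = -78*151 = -11778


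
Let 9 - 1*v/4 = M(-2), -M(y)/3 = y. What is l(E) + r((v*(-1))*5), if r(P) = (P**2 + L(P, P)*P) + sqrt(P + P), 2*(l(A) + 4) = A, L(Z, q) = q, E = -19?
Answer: 14373/2 + 2*I*sqrt(30) ≈ 7186.5 + 10.954*I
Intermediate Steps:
M(y) = -3*y
l(A) = -4 + A/2
v = 12 (v = 36 - (-12)*(-2) = 36 - 4*6 = 36 - 24 = 12)
r(P) = 2*P**2 + sqrt(2)*sqrt(P) (r(P) = (P**2 + P*P) + sqrt(P + P) = (P**2 + P**2) + sqrt(2*P) = 2*P**2 + sqrt(2)*sqrt(P))
l(E) + r((v*(-1))*5) = (-4 + (1/2)*(-19)) + (2*((12*(-1))*5)**2 + sqrt(2)*sqrt((12*(-1))*5)) = (-4 - 19/2) + (2*(-12*5)**2 + sqrt(2)*sqrt(-12*5)) = -27/2 + (2*(-60)**2 + sqrt(2)*sqrt(-60)) = -27/2 + (2*3600 + sqrt(2)*(2*I*sqrt(15))) = -27/2 + (7200 + 2*I*sqrt(30)) = 14373/2 + 2*I*sqrt(30)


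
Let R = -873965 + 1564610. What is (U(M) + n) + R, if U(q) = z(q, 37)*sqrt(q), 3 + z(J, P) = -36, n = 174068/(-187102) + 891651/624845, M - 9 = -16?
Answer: 40371595896746746/58454874595 - 39*I*sqrt(7) ≈ 6.9065e+5 - 103.18*I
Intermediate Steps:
M = -7 (M = 9 - 16 = -7)
n = 29032082971/58454874595 (n = 174068*(-1/187102) + 891651*(1/624845) = -87034/93551 + 891651/624845 = 29032082971/58454874595 ≈ 0.49666)
z(J, P) = -39 (z(J, P) = -3 - 36 = -39)
R = 690645
U(q) = -39*sqrt(q)
(U(M) + n) + R = (-39*I*sqrt(7) + 29032082971/58454874595) + 690645 = (29032082971/58454874595 - 39*I*sqrt(7)) + 690645 = 40371595896746746/58454874595 - 39*I*sqrt(7)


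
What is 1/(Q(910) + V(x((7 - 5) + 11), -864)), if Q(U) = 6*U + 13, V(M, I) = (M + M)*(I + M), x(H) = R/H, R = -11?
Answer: 169/1172283 ≈ 0.00014416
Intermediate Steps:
x(H) = -11/H
V(M, I) = 2*M*(I + M) (V(M, I) = (2*M)*(I + M) = 2*M*(I + M))
Q(U) = 13 + 6*U
1/(Q(910) + V(x((7 - 5) + 11), -864)) = 1/((13 + 6*910) + 2*(-11/((7 - 5) + 11))*(-864 - 11/((7 - 5) + 11))) = 1/((13 + 5460) + 2*(-11/(2 + 11))*(-864 - 11/(2 + 11))) = 1/(5473 + 2*(-11/13)*(-864 - 11/13)) = 1/(5473 + 2*(-11/13)*(-11243/13)) = 1/(5473 + 247346/169) = 1/(1172283/169) = 169/1172283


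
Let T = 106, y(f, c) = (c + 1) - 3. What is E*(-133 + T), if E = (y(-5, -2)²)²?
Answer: -6912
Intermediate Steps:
y(f, c) = -2 + c (y(f, c) = (1 + c) - 3 = -2 + c)
E = 256 (E = ((-2 - 2)²)² = ((-4)²)² = 16² = 256)
E*(-133 + T) = 256*(-133 + 106) = 256*(-27) = -6912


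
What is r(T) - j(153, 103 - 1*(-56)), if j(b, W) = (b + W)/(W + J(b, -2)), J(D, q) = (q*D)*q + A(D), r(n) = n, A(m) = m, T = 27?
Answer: 2053/77 ≈ 26.662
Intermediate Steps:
J(D, q) = D + D*q² (J(D, q) = (q*D)*q + D = (D*q)*q + D = D*q² + D = D + D*q²)
j(b, W) = (W + b)/(W + 5*b) (j(b, W) = (b + W)/(W + b*(1 + (-2)²)) = (W + b)/(W + b*(1 + 4)) = (W + b)/(W + b*5) = (W + b)/(W + 5*b))
r(T) - j(153, 103 - 1*(-56)) = 27 - ((103 - 1*(-56)) + 153)/((103 - 1*(-56)) + 5*153) = 27 - ((103 + 56) + 153)/((103 + 56) + 765) = 27 - (159 + 153)/(159 + 765) = 27 - 312/924 = 27 - 1*26/77 = 27 - 26/77 = 2053/77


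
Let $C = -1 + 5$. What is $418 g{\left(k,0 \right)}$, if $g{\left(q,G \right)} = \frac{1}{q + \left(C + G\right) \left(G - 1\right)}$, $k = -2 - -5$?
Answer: $-418$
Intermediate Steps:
$C = 4$
$k = 3$ ($k = -2 + 5 = 3$)
$g{\left(q,G \right)} = \frac{1}{q + \left(-1 + G\right) \left(4 + G\right)}$ ($g{\left(q,G \right)} = \frac{1}{q + \left(4 + G\right) \left(G - 1\right)} = \frac{1}{q + \left(4 + G\right) \left(-1 + G\right)} = \frac{1}{q + \left(-1 + G\right) \left(4 + G\right)}$)
$418 g{\left(k,0 \right)} = \frac{418}{-4 + 3 + 0^{2} + 3 \cdot 0} = \frac{418}{-4 + 3 + 0 + 0} = \frac{418}{-1} = 418 \left(-1\right) = -418$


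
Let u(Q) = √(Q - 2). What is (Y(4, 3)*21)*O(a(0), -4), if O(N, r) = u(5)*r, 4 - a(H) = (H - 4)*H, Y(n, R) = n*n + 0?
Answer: -1344*√3 ≈ -2327.9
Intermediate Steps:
u(Q) = √(-2 + Q)
Y(n, R) = n² (Y(n, R) = n² + 0 = n²)
a(H) = 4 - H*(-4 + H) (a(H) = 4 - (H - 4)*H = 4 - (-4 + H)*H = 4 - H*(-4 + H))
O(N, r) = r*√3 (O(N, r) = √(-2 + 5)*r = √3*r = r*√3)
(Y(4, 3)*21)*O(a(0), -4) = (4²*21)*(-4*√3) = (16*21)*(-4*√3) = 336*(-4*√3) = -1344*√3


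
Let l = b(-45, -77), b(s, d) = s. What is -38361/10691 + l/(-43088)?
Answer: -1652417673/460653808 ≈ -3.5871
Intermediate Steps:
l = -45
-38361/10691 + l/(-43088) = -38361/10691 - 45/(-43088) = -38361*1/10691 - 45*(-1/43088) = -38361/10691 + 45/43088 = -1652417673/460653808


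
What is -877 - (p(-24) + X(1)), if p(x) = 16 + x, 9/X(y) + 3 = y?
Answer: -1729/2 ≈ -864.50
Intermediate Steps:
X(y) = 9/(-3 + y)
-877 - (p(-24) + X(1)) = -877 - ((16 - 24) + 9/(-3 + 1)) = -877 - (-8 + 9/(-2)) = -877 - (-8 + 9*(-½)) = -877 - (-8 - 9/2) = -877 - 1*(-25/2) = -877 + 25/2 = -1729/2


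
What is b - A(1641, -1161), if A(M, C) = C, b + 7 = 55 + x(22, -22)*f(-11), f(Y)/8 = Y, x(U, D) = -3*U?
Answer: 7017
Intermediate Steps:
f(Y) = 8*Y
b = 5856 (b = -7 + (55 + (-3*22)*(8*(-11))) = -7 + (55 - 66*(-88)) = -7 + (55 + 5808) = -7 + 5863 = 5856)
b - A(1641, -1161) = 5856 - 1*(-1161) = 5856 + 1161 = 7017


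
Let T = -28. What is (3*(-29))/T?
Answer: 87/28 ≈ 3.1071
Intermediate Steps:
(3*(-29))/T = (3*(-29))/(-28) = -87*(-1/28) = 87/28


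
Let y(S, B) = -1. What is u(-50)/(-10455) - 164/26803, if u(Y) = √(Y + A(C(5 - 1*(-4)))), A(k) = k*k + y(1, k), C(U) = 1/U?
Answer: -164/26803 - I*√4130/94095 ≈ -0.0061187 - 0.00068298*I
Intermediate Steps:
A(k) = -1 + k² (A(k) = k*k - 1 = k² - 1 = -1 + k²)
u(Y) = √(-80/81 + Y) (u(Y) = √(Y + (-1 + (1/(5 - 1*(-4)))²)) = √(Y + (-1 + (1/(5 + 4))²)) = √(Y + (-1 + (1/9)²)) = √(Y + (-1 + (⅑)²)) = √(Y + (-1 + 1/81)) = √(Y - 80/81) = √(-80/81 + Y))
u(-50)/(-10455) - 164/26803 = (√(-80 + 81*(-50))/9)/(-10455) - 164/26803 = (√(-80 - 4050)/9)*(-1/10455) - 164*1/26803 = (√(-4130)/9)*(-1/10455) - 164/26803 = ((I*√4130)/9)*(-1/10455) - 164/26803 = (I*√4130/9)*(-1/10455) - 164/26803 = -I*√4130/94095 - 164/26803 = -164/26803 - I*√4130/94095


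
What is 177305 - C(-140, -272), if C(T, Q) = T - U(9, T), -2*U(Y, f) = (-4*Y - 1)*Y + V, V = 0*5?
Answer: 355223/2 ≈ 1.7761e+5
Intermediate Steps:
V = 0
U(Y, f) = -Y*(-1 - 4*Y)/2 (U(Y, f) = -((-4*Y - 1)*Y + 0)/2 = -((-1 - 4*Y)*Y + 0)/2 = -(Y*(-1 - 4*Y) + 0)/2 = -Y*(-1 - 4*Y)/2)
C(T, Q) = -333/2 + T (C(T, Q) = T - 9*(1 + 4*9)/2 = T - 9*(1 + 36)/2 = T - 9*37/2 = T - 1*333/2 = T - 333/2 = -333/2 + T)
177305 - C(-140, -272) = 177305 - (-333/2 - 140) = 177305 - 1*(-613/2) = 177305 + 613/2 = 355223/2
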